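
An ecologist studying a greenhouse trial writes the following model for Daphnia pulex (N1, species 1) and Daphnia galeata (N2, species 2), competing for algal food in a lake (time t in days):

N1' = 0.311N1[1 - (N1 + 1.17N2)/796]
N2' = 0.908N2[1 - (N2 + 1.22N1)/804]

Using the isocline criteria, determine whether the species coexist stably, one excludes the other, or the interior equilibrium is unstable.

unstable coexistence (outcome depends on initial conditions)

Compare the nullcline intercepts: K1/α12 = 796/1.17 = 680 < K2 = 804; K2/α21 = 804/1.22 = 659 < K1 = 796.
Since both are reversed, neither can invade when rare; the interior point is a saddle.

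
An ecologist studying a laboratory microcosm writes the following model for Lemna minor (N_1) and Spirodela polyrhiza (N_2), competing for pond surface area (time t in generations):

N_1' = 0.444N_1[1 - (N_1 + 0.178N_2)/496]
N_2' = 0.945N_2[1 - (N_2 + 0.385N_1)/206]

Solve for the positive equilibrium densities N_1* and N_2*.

N_1* ≈ 493, N_2* ≈ 16.1

Setting both brackets to zero gives the nullclines N_1 + 0.178N_2 = 496 and 0.385N_1 + N_2 = 206.
Substituting N_2 = 206 - 0.385N_1 into the first: N_1(1 - 0.178·0.385) = 496 - 0.178·206.
So N_1* = 459/0.931 = 493, and then N_2* = 206 - 0.385·493 = 16.1.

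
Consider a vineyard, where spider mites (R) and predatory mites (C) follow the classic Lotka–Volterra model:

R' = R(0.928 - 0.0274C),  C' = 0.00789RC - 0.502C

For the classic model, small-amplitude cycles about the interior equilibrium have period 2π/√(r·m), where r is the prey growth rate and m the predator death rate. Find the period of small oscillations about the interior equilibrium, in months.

T ≈ 9.21 months

Here r = 0.928 and m = 0.502, so r·m = 0.466.
ω = √0.466 = 0.683 per month, hence T = 2π/ω ≈ 9.21 months.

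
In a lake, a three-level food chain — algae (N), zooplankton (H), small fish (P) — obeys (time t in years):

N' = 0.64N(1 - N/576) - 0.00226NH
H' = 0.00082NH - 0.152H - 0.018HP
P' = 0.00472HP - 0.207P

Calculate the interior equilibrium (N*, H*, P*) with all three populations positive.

From dP/dt = 0: 0.00472H* = 0.207, so H* = 43.9.
From dN/dt = 0: 0.64(1 - N*/576) = 0.00226·43.9, giving N* = 576·(1 - 0.155) = 487.
From dH/dt = 0: 0.00082·487 - 0.152 = 0.018P*, so P* = 0.247/0.018 = 13.7.

N* ≈ 487, H* ≈ 43.9, P* ≈ 13.7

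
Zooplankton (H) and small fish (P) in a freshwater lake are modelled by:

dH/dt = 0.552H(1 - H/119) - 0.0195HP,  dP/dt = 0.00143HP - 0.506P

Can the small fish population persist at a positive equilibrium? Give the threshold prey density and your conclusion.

Threshold H = 354; K < 354, so no, the predator goes extinct.

The predator equation gives dP/dt > 0 only when H > 0.506/0.00143 = 354.
Without the predator, H → K = 119. Since 119 < 354, the predator cannot invade.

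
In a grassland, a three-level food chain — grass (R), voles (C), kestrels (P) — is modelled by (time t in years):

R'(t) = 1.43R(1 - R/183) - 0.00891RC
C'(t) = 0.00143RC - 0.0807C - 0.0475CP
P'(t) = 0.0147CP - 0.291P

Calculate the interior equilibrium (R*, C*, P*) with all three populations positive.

R* ≈ 160, C* ≈ 19.8, P* ≈ 3.13

From dP/dt = 0: 0.0147C* = 0.291, so C* = 19.8.
From dR/dt = 0: 1.43(1 - R*/183) = 0.00891·19.8, giving R* = 183·(1 - 0.123) = 160.
From dC/dt = 0: 0.00143·160 - 0.0807 = 0.0475P*, so P* = 0.149/0.0475 = 3.13.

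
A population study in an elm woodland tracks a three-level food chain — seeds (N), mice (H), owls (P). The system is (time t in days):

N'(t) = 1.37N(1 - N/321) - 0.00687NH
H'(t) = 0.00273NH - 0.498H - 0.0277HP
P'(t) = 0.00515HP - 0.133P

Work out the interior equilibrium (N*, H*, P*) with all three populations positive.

N* ≈ 279, H* ≈ 25.8, P* ≈ 9.56

From dP/dt = 0: 0.00515H* = 0.133, so H* = 25.8.
From dN/dt = 0: 1.37(1 - N*/321) = 0.00687·25.8, giving N* = 321·(1 - 0.13) = 279.
From dH/dt = 0: 0.00273·279 - 0.498 = 0.0277P*, so P* = 0.265/0.0277 = 9.56.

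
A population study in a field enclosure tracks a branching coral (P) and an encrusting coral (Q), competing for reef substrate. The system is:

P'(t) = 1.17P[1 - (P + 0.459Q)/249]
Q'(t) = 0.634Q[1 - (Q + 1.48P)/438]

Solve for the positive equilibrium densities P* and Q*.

P* ≈ 150, Q* ≈ 217

Setting both brackets to zero gives the nullclines P + 0.459Q = 249 and 1.48P + Q = 438.
Substituting Q = 438 - 1.48P into the first: P(1 - 0.459·1.48) = 249 - 0.459·438.
So P* = 48/0.321 = 150, and then Q* = 438 - 1.48·150 = 217.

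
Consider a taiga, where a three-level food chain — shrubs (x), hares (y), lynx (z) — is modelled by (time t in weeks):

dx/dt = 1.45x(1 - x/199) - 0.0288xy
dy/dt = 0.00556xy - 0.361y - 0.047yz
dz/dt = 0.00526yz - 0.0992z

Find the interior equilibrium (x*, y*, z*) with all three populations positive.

From dz/dt = 0: 0.00526y* = 0.0992, so y* = 18.9.
From dx/dt = 0: 1.45(1 - x*/199) = 0.0288·18.9, giving x* = 199·(1 - 0.375) = 124.
From dy/dt = 0: 0.00556·124 - 0.361 = 0.047z*, so z* = 0.331/0.047 = 7.04.

x* ≈ 124, y* ≈ 18.9, z* ≈ 7.04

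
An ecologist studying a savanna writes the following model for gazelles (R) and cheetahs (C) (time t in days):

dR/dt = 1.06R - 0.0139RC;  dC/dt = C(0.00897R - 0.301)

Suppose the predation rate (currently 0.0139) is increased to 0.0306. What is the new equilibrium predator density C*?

C* ≈ 34.6

At the interior fixed point, setting dR/dt = 0 with R > 0 fixes C* = (prey growth rate)/(RC coefficient) — independent of the other coefficients.
With the change, C* = 1.06/0.0306 = 34.6; it falls from 76.3.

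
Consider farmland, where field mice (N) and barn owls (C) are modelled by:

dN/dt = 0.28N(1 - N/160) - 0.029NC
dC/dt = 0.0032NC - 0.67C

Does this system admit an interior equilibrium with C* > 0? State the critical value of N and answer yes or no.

The predator equation gives dC/dt > 0 only when N > 0.67/0.0032 = 209.
Without the predator, N → K = 160. Since 160 < 209, the predator cannot invade.

Threshold N = 209; K < 209, so no, the predator goes extinct.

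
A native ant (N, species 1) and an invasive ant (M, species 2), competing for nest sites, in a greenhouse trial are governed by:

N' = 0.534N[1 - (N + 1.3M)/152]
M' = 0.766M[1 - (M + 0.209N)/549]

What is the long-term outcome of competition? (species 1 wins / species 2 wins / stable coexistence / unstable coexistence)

species 2 excludes species 1

Compare the nullcline intercepts: K1/α12 = 152/1.3 = 117 < K2 = 549; K2/α21 = 549/0.209 = 2630 > K1 = 152.
Since the inequalities point opposite ways, species 2 can invade but species 1 cannot.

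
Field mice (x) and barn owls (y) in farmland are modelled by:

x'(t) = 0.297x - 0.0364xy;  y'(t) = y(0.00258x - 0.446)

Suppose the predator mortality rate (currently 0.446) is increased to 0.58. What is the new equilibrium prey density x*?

x* ≈ 225

At the interior fixed point, setting dy/dt = 0 with y > 0 fixes x* = (predator death rate)/(xy coefficient) — independent of the other coefficients.
With the change, x* = 0.58/0.00258 = 225; it rises from 173.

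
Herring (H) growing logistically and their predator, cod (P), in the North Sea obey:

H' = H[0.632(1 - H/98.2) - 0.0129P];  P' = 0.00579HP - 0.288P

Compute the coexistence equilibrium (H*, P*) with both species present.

H* ≈ 49.7, P* ≈ 24.2

From dP/dt = 0 with P > 0: 0.00579H* = 0.288, so H* = 49.7.
Substitute into dH/dt = 0: 0.632(1 - 49.7/98.2) = 0.0129P*.
The bracket is 0.493, giving P* = 0.312/0.0129 = 24.2.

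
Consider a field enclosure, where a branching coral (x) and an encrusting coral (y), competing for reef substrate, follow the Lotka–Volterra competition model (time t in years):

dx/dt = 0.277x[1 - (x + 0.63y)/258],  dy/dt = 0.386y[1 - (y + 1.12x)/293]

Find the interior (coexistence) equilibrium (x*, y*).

Setting both brackets to zero gives the nullclines x + 0.63y = 258 and 1.12x + y = 293.
Substituting y = 293 - 1.12x into the first: x(1 - 0.63·1.12) = 258 - 0.63·293.
So x* = 73.4/0.294 = 249, and then y* = 293 - 1.12·249 = 13.7.

x* ≈ 249, y* ≈ 13.7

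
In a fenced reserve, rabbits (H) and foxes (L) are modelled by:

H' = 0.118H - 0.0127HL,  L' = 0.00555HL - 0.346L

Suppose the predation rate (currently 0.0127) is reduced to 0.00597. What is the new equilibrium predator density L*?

L* ≈ 19.8

At the interior fixed point, setting dH/dt = 0 with H > 0 fixes L* = (prey growth rate)/(HL coefficient) — independent of the other coefficients.
With the change, L* = 0.118/0.00597 = 19.8; it rises from 9.29.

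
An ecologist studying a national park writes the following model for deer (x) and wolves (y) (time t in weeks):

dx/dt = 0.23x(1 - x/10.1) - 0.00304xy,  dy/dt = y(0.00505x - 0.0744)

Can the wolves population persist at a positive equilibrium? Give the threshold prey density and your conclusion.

Threshold x = 14.7; K < 14.7, so no, the predator goes extinct.

The predator equation gives dy/dt > 0 only when x > 0.0744/0.00505 = 14.7.
Without the predator, x → K = 10.1. Since 10.1 < 14.7, the predator cannot invade.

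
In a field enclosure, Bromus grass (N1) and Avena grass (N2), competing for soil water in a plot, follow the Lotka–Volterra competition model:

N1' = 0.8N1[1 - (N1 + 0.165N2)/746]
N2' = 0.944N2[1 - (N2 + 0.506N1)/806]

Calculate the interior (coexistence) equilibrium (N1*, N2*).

N1* ≈ 669, N2* ≈ 468

Setting both brackets to zero gives the nullclines N1 + 0.165N2 = 746 and 0.506N1 + N2 = 806.
Substituting N2 = 806 - 0.506N1 into the first: N1(1 - 0.165·0.506) = 746 - 0.165·806.
So N1* = 613/0.917 = 669, and then N2* = 806 - 0.506·669 = 468.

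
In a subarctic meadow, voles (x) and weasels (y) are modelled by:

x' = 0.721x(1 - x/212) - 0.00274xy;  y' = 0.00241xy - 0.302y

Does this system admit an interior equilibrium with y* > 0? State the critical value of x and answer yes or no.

Threshold x = 125; K > 125, so yes, the predator persists.

The predator equation gives dy/dt > 0 only when x > 0.302/0.00241 = 125.
Without the predator, x → K = 212. Since 212 > 125, the predator can invade and persist.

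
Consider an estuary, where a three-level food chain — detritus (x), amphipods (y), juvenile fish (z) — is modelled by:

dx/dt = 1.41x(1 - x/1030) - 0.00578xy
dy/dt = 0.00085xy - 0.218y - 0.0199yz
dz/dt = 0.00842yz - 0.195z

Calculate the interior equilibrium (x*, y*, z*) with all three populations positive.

x* ≈ 932, y* ≈ 23.2, z* ≈ 28.9

From dz/dt = 0: 0.00842y* = 0.195, so y* = 23.2.
From dx/dt = 0: 1.41(1 - x*/1030) = 0.00578·23.2, giving x* = 1030·(1 - 0.0949) = 932.
From dy/dt = 0: 0.00085·932 - 0.218 = 0.0199z*, so z* = 0.574/0.0199 = 28.9.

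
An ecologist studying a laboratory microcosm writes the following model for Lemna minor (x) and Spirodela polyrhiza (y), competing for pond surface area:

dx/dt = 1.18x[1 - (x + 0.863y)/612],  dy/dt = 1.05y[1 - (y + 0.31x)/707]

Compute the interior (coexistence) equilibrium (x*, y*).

Setting both brackets to zero gives the nullclines x + 0.863y = 612 and 0.31x + y = 707.
Substituting y = 707 - 0.31x into the first: x(1 - 0.863·0.31) = 612 - 0.863·707.
So x* = 1.86/0.732 = 2.54, and then y* = 707 - 0.31·2.54 = 706.

x* ≈ 2.54, y* ≈ 706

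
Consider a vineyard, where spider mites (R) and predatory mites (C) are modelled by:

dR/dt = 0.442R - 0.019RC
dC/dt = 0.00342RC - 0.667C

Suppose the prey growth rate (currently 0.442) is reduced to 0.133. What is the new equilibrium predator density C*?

C* ≈ 7

At the interior fixed point, setting dR/dt = 0 with R > 0 fixes C* = (prey growth rate)/(RC coefficient) — independent of the other coefficients.
With the change, C* = 0.133/0.019 = 7; it falls from 23.3.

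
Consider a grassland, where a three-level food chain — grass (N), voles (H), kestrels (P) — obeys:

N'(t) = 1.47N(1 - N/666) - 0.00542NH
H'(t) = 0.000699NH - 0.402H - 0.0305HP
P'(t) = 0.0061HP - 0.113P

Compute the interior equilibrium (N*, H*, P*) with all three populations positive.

From dP/dt = 0: 0.0061H* = 0.113, so H* = 18.5.
From dN/dt = 0: 1.47(1 - N*/666) = 0.00542·18.5, giving N* = 666·(1 - 0.0683) = 621.
From dH/dt = 0: 0.000699·621 - 0.402 = 0.0305P*, so P* = 0.0317/0.0305 = 1.04.

N* ≈ 621, H* ≈ 18.5, P* ≈ 1.04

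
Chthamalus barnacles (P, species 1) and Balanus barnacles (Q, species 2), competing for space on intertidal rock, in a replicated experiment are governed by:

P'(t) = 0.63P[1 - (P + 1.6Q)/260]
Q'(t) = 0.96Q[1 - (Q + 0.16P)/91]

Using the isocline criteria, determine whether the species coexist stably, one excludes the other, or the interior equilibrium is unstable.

Compare the nullcline intercepts: K1/α12 = 260/1.6 = 162 > K2 = 91; K2/α21 = 91/0.16 = 569 > K1 = 260.
Since both inequalities hold, each species can invade when rare, so the interior equilibrium is stable.

stable coexistence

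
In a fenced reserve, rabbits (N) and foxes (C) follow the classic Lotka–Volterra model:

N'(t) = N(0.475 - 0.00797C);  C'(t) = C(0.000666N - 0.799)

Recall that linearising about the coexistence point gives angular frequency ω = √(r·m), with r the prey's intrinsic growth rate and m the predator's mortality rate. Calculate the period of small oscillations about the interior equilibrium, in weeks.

T ≈ 10.2 weeks

Here r = 0.475 and m = 0.799, so r·m = 0.38.
ω = √0.38 = 0.616 per week, hence T = 2π/ω ≈ 10.2 weeks.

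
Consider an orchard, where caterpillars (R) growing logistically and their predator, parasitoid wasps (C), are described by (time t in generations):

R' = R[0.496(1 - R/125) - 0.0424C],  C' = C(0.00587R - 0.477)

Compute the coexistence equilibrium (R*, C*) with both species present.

From dC/dt = 0 with C > 0: 0.00587R* = 0.477, so R* = 81.3.
Substitute into dR/dt = 0: 0.496(1 - 81.3/125) = 0.0424C*.
The bracket is 0.35, giving C* = 0.174/0.0424 = 4.09.

R* ≈ 81.3, C* ≈ 4.09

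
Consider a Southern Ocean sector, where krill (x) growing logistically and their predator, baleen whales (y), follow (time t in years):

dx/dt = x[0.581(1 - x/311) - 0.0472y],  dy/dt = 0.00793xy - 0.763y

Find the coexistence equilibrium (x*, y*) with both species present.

From dy/dt = 0 with y > 0: 0.00793x* = 0.763, so x* = 96.2.
Substitute into dx/dt = 0: 0.581(1 - 96.2/311) = 0.0472y*.
The bracket is 0.691, giving y* = 0.401/0.0472 = 8.5.

x* ≈ 96.2, y* ≈ 8.5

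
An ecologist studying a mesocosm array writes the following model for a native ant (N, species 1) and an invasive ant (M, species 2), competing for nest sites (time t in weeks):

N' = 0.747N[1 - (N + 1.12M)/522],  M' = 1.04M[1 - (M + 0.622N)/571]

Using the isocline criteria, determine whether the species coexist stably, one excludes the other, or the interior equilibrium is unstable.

species 2 excludes species 1

Compare the nullcline intercepts: K1/α12 = 522/1.12 = 466 < K2 = 571; K2/α21 = 571/0.622 = 918 > K1 = 522.
Since the inequalities point opposite ways, species 2 can invade but species 1 cannot.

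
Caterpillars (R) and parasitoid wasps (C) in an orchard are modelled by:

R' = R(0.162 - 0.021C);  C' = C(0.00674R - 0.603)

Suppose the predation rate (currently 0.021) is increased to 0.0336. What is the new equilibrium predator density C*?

At the interior fixed point, setting dR/dt = 0 with R > 0 fixes C* = (prey growth rate)/(RC coefficient) — independent of the other coefficients.
With the change, C* = 0.162/0.0336 = 4.82; it falls from 7.71.

C* ≈ 4.82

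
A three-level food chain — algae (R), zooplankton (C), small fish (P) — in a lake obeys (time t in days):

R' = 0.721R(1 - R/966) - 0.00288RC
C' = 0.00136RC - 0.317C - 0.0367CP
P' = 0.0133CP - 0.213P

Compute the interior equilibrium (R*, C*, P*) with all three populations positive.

From dP/dt = 0: 0.0133C* = 0.213, so C* = 16.
From dR/dt = 0: 0.721(1 - R*/966) = 0.00288·16, giving R* = 966·(1 - 0.064) = 904.
From dC/dt = 0: 0.00136·904 - 0.317 = 0.0367P*, so P* = 0.913/0.0367 = 24.9.

R* ≈ 904, C* ≈ 16, P* ≈ 24.9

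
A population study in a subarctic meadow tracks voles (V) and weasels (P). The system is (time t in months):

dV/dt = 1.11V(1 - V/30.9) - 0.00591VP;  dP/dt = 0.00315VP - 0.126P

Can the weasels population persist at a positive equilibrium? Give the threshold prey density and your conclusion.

Threshold V = 40; K < 40, so no, the predator goes extinct.

The predator equation gives dP/dt > 0 only when V > 0.126/0.00315 = 40.
Without the predator, V → K = 30.9. Since 30.9 < 40, the predator cannot invade.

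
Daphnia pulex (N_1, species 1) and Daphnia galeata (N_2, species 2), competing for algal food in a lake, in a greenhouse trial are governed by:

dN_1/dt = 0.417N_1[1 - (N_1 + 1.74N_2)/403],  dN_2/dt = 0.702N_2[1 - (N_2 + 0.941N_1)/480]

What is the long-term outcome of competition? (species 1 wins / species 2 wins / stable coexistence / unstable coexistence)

Compare the nullcline intercepts: K1/α12 = 403/1.74 = 232 < K2 = 480; K2/α21 = 480/0.941 = 510 > K1 = 403.
Since the inequalities point opposite ways, species 2 can invade but species 1 cannot.

species 2 excludes species 1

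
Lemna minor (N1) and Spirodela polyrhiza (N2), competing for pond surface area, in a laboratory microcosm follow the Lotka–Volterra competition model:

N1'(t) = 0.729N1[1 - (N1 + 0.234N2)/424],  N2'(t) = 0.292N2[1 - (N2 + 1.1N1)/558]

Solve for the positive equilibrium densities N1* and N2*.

N1* ≈ 395, N2* ≈ 123

Setting both brackets to zero gives the nullclines N1 + 0.234N2 = 424 and 1.1N1 + N2 = 558.
Substituting N2 = 558 - 1.1N1 into the first: N1(1 - 0.234·1.1) = 424 - 0.234·558.
So N1* = 293/0.743 = 395, and then N2* = 558 - 1.1·395 = 123.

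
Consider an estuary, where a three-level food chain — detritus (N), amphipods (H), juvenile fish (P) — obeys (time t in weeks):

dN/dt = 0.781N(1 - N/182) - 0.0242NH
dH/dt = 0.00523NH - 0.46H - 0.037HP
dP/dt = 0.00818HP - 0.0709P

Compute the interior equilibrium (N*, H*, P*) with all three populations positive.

From dP/dt = 0: 0.00818H* = 0.0709, so H* = 8.67.
From dN/dt = 0: 0.781(1 - N*/182) = 0.0242·8.67, giving N* = 182·(1 - 0.269) = 133.
From dH/dt = 0: 0.00523·133 - 0.46 = 0.037P*, so P* = 0.236/0.037 = 6.38.

N* ≈ 133, H* ≈ 8.67, P* ≈ 6.38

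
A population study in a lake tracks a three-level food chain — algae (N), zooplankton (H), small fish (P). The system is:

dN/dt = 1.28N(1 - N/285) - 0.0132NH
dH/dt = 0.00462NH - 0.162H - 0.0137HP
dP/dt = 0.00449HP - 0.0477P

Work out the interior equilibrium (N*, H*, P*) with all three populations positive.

From dP/dt = 0: 0.00449H* = 0.0477, so H* = 10.6.
From dN/dt = 0: 1.28(1 - N*/285) = 0.0132·10.6, giving N* = 285·(1 - 0.11) = 254.
From dH/dt = 0: 0.00462·254 - 0.162 = 0.0137P*, so P* = 1.01/0.0137 = 73.8.

N* ≈ 254, H* ≈ 10.6, P* ≈ 73.8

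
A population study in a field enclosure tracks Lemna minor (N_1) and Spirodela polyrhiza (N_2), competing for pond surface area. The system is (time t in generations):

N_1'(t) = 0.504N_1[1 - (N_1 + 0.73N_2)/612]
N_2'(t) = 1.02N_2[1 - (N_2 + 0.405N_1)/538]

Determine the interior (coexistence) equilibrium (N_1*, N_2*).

Setting both brackets to zero gives the nullclines N_1 + 0.73N_2 = 612 and 0.405N_1 + N_2 = 538.
Substituting N_2 = 538 - 0.405N_1 into the first: N_1(1 - 0.73·0.405) = 612 - 0.73·538.
So N_1* = 219/0.704 = 311, and then N_2* = 538 - 0.405·311 = 412.

N_1* ≈ 311, N_2* ≈ 412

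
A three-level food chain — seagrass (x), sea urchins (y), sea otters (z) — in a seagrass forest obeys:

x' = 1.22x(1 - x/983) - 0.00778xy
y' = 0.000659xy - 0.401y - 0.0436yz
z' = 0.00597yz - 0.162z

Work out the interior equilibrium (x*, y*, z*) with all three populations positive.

x* ≈ 813, y* ≈ 27.1, z* ≈ 3.09

From dz/dt = 0: 0.00597y* = 0.162, so y* = 27.1.
From dx/dt = 0: 1.22(1 - x*/983) = 0.00778·27.1, giving x* = 983·(1 - 0.173) = 813.
From dy/dt = 0: 0.000659·813 - 0.401 = 0.0436z*, so z* = 0.135/0.0436 = 3.09.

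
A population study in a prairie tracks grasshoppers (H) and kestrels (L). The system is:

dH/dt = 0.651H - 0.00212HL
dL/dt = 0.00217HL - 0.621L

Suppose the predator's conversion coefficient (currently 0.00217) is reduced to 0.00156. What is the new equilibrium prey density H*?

At the interior fixed point, setting dL/dt = 0 with L > 0 fixes H* = (predator death rate)/(HL coefficient) — independent of the other coefficients.
With the change, H* = 0.621/0.00156 = 398; it rises from 286.

H* ≈ 398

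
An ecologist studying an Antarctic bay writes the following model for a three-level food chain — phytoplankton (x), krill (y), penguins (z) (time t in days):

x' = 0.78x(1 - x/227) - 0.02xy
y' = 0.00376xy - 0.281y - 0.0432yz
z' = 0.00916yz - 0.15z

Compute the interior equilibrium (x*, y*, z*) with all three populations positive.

From dz/dt = 0: 0.00916y* = 0.15, so y* = 16.4.
From dx/dt = 0: 0.78(1 - x*/227) = 0.02·16.4, giving x* = 227·(1 - 0.42) = 132.
From dy/dt = 0: 0.00376·132 - 0.281 = 0.0432z*, so z* = 0.214/0.0432 = 4.96.

x* ≈ 132, y* ≈ 16.4, z* ≈ 4.96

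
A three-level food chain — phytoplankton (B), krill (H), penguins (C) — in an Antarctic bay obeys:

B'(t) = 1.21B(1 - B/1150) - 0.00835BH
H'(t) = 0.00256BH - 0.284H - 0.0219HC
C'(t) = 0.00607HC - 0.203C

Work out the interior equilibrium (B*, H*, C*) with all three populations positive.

From dC/dt = 0: 0.00607H* = 0.203, so H* = 33.4.
From dB/dt = 0: 1.21(1 - B*/1150) = 0.00835·33.4, giving B* = 1150·(1 - 0.231) = 885.
From dH/dt = 0: 0.00256·885 - 0.284 = 0.0219C*, so C* = 1.98/0.0219 = 90.4.

B* ≈ 885, H* ≈ 33.4, C* ≈ 90.4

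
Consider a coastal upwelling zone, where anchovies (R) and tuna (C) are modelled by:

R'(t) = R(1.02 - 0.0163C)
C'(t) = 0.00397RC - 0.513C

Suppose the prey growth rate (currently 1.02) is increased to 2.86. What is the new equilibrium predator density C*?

C* ≈ 175

At the interior fixed point, setting dR/dt = 0 with R > 0 fixes C* = (prey growth rate)/(RC coefficient) — independent of the other coefficients.
With the change, C* = 2.86/0.0163 = 175; it rises from 62.6.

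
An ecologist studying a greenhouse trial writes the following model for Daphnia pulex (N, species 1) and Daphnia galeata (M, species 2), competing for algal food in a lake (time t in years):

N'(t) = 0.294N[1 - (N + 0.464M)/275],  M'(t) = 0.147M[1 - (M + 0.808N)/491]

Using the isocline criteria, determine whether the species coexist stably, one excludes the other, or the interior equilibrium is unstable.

Compare the nullcline intercepts: K1/α12 = 275/0.464 = 593 > K2 = 491; K2/α21 = 491/0.808 = 608 > K1 = 275.
Since both inequalities hold, each species can invade when rare, so the interior equilibrium is stable.

stable coexistence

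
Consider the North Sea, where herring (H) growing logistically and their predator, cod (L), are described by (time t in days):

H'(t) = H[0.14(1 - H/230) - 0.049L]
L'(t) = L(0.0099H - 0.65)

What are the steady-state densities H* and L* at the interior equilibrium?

From dL/dt = 0 with L > 0: 0.0099H* = 0.65, so H* = 65.7.
Substitute into dH/dt = 0: 0.14(1 - 65.7/230) = 0.049L*.
The bracket is 0.715, giving L* = 0.1/0.049 = 2.04.

H* ≈ 65.7, L* ≈ 2.04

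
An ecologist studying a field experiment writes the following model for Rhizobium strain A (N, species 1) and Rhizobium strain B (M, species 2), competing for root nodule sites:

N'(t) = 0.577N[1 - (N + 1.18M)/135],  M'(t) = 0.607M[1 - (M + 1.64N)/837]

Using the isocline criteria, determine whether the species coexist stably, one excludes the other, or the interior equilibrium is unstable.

Compare the nullcline intercepts: K1/α12 = 135/1.18 = 114 < K2 = 837; K2/α21 = 837/1.64 = 510 > K1 = 135.
Since the inequalities point opposite ways, species 2 can invade but species 1 cannot.

species 2 excludes species 1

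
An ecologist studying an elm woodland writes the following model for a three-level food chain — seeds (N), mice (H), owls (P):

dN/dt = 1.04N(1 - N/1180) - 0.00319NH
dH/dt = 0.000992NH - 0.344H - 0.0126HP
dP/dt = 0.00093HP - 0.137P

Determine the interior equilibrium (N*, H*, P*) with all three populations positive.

From dP/dt = 0: 0.00093H* = 0.137, so H* = 147.
From dN/dt = 0: 1.04(1 - N*/1180) = 0.00319·147, giving N* = 1180·(1 - 0.452) = 647.
From dH/dt = 0: 0.000992·647 - 0.344 = 0.0126P*, so P* = 0.298/0.0126 = 23.6.

N* ≈ 647, H* ≈ 147, P* ≈ 23.6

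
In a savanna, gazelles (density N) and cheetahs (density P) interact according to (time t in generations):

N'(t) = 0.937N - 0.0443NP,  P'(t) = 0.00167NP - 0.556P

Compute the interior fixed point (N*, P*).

Set dP/dt = 0 with P > 0: 0.00167N - 0.556 = 0, so N* = 0.556/0.00167 = 333.
Set dN/dt = 0 with N > 0: 0.937 - 0.0443P = 0, so P* = 0.937/0.0443 = 21.2.

N* ≈ 333, P* ≈ 21.2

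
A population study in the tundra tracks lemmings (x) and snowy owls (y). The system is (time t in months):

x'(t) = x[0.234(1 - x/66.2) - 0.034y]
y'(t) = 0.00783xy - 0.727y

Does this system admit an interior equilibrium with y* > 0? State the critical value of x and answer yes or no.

Threshold x = 92.8; K < 92.8, so no, the predator goes extinct.

The predator equation gives dy/dt > 0 only when x > 0.727/0.00783 = 92.8.
Without the predator, x → K = 66.2. Since 66.2 < 92.8, the predator cannot invade.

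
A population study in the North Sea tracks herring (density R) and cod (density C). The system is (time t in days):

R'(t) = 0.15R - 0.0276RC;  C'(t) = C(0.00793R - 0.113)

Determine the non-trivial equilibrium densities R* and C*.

R* ≈ 14.2, C* ≈ 5.43

Set dC/dt = 0 with C > 0: 0.00793R - 0.113 = 0, so R* = 0.113/0.00793 = 14.2.
Set dR/dt = 0 with R > 0: 0.15 - 0.0276C = 0, so C* = 0.15/0.0276 = 5.43.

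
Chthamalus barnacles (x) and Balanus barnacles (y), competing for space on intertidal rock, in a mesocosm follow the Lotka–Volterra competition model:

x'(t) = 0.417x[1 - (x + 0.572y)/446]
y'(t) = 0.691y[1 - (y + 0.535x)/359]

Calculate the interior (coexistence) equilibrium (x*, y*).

x* ≈ 347, y* ≈ 173

Setting both brackets to zero gives the nullclines x + 0.572y = 446 and 0.535x + y = 359.
Substituting y = 359 - 0.535x into the first: x(1 - 0.572·0.535) = 446 - 0.572·359.
So x* = 241/0.694 = 347, and then y* = 359 - 0.535·347 = 173.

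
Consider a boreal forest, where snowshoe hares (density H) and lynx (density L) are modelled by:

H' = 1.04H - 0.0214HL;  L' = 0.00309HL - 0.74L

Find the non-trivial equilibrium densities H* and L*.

H* ≈ 239, L* ≈ 48.6

Set dL/dt = 0 with L > 0: 0.00309H - 0.74 = 0, so H* = 0.74/0.00309 = 239.
Set dH/dt = 0 with H > 0: 1.04 - 0.0214L = 0, so L* = 1.04/0.0214 = 48.6.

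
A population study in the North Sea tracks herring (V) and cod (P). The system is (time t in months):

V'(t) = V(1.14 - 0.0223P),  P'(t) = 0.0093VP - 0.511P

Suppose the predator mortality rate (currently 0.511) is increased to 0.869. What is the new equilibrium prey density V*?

At the interior fixed point, setting dP/dt = 0 with P > 0 fixes V* = (predator death rate)/(VP coefficient) — independent of the other coefficients.
With the change, V* = 0.869/0.0093 = 93.4; it rises from 54.9.

V* ≈ 93.4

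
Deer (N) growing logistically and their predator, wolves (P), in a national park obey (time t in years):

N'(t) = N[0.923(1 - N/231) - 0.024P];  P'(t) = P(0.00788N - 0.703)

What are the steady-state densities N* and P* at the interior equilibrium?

From dP/dt = 0 with P > 0: 0.00788N* = 0.703, so N* = 89.2.
Substitute into dN/dt = 0: 0.923(1 - 89.2/231) = 0.024P*.
The bracket is 0.614, giving P* = 0.567/0.024 = 23.6.

N* ≈ 89.2, P* ≈ 23.6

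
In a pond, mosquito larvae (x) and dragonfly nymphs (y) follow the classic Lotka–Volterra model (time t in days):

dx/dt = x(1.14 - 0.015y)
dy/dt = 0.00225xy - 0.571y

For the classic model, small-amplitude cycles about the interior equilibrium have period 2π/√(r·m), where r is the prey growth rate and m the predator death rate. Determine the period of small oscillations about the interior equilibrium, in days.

T ≈ 7.79 days

Here r = 1.14 and m = 0.571, so r·m = 0.651.
ω = √0.651 = 0.807 per day, hence T = 2π/ω ≈ 7.79 days.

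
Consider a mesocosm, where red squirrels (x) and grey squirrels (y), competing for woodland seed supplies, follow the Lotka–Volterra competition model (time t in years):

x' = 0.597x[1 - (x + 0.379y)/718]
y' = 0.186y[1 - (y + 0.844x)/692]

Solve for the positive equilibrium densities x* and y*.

Setting both brackets to zero gives the nullclines x + 0.379y = 718 and 0.844x + y = 692.
Substituting y = 692 - 0.844x into the first: x(1 - 0.379·0.844) = 718 - 0.379·692.
So x* = 456/0.68 = 670, and then y* = 692 - 0.844·670 = 126.

x* ≈ 670, y* ≈ 126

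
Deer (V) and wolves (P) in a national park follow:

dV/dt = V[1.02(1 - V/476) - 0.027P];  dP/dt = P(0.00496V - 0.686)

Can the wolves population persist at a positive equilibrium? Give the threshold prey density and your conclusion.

The predator equation gives dP/dt > 0 only when V > 0.686/0.00496 = 138.
Without the predator, V → K = 476. Since 476 > 138, the predator can invade and persist.

Threshold V = 138; K > 138, so yes, the predator persists.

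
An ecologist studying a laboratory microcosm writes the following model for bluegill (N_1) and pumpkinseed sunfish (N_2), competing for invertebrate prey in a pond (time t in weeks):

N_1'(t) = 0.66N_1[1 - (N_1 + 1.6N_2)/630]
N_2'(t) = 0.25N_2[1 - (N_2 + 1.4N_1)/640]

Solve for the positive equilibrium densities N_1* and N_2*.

Setting both brackets to zero gives the nullclines N_1 + 1.6N_2 = 630 and 1.4N_1 + N_2 = 640.
Substituting N_2 = 640 - 1.4N_1 into the first: N_1(1 - 1.6·1.4) = 630 - 1.6·640.
So N_1* = -394/-1.24 = 318, and then N_2* = 640 - 1.4·318 = 195.

N_1* ≈ 318, N_2* ≈ 195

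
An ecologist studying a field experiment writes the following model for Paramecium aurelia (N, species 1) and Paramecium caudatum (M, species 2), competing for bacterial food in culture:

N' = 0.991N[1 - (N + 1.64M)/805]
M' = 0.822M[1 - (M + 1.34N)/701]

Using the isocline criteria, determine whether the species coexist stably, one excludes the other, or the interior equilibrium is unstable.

unstable coexistence (outcome depends on initial conditions)

Compare the nullcline intercepts: K1/α12 = 805/1.64 = 491 < K2 = 701; K2/α21 = 701/1.34 = 523 < K1 = 805.
Since both are reversed, neither can invade when rare; the interior point is a saddle.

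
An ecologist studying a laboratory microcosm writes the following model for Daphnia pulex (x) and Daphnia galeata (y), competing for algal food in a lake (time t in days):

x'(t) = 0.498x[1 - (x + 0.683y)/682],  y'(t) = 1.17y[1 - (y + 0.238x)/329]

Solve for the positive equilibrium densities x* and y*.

Setting both brackets to zero gives the nullclines x + 0.683y = 682 and 0.238x + y = 329.
Substituting y = 329 - 0.238x into the first: x(1 - 0.683·0.238) = 682 - 0.683·329.
So x* = 457/0.837 = 546, and then y* = 329 - 0.238·546 = 199.

x* ≈ 546, y* ≈ 199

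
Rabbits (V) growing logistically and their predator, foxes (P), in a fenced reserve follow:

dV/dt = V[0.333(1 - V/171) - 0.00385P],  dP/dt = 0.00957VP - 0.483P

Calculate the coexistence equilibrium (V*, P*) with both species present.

V* ≈ 50.5, P* ≈ 61

From dP/dt = 0 with P > 0: 0.00957V* = 0.483, so V* = 50.5.
Substitute into dV/dt = 0: 0.333(1 - 50.5/171) = 0.00385P*.
The bracket is 0.705, giving P* = 0.235/0.00385 = 61.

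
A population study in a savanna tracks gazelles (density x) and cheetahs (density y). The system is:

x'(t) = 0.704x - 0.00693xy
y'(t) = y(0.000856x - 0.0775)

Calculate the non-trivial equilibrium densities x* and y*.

Set dy/dt = 0 with y > 0: 0.000856x - 0.0775 = 0, so x* = 0.0775/0.000856 = 90.5.
Set dx/dt = 0 with x > 0: 0.704 - 0.00693y = 0, so y* = 0.704/0.00693 = 102.

x* ≈ 90.5, y* ≈ 102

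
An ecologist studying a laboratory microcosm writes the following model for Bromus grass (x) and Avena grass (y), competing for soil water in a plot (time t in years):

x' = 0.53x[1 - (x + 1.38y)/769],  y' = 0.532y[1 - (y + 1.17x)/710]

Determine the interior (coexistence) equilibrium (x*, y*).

Setting both brackets to zero gives the nullclines x + 1.38y = 769 and 1.17x + y = 710.
Substituting y = 710 - 1.17x into the first: x(1 - 1.38·1.17) = 769 - 1.38·710.
So x* = -211/-0.615 = 343, and then y* = 710 - 1.17·343 = 309.

x* ≈ 343, y* ≈ 309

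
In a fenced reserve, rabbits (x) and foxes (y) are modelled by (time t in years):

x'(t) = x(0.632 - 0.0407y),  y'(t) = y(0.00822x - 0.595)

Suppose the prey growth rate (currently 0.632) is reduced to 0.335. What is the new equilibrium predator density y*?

y* ≈ 8.23

At the interior fixed point, setting dx/dt = 0 with x > 0 fixes y* = (prey growth rate)/(xy coefficient) — independent of the other coefficients.
With the change, y* = 0.335/0.0407 = 8.23; it falls from 15.5.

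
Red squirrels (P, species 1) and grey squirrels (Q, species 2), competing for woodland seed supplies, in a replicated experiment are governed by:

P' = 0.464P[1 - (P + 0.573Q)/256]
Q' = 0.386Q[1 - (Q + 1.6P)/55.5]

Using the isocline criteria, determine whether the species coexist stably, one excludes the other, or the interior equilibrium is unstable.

species 1 excludes species 2

Compare the nullcline intercepts: K1/α12 = 256/0.573 = 447 > K2 = 55.5; K2/α21 = 55.5/1.6 = 34.7 < K1 = 256.
Since the inequalities point opposite ways, species 1 can invade but species 2 cannot.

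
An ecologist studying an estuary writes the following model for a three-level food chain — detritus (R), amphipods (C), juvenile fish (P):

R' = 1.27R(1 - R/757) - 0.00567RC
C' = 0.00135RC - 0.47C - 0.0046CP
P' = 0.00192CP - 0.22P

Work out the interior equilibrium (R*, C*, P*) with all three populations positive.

From dP/dt = 0: 0.00192C* = 0.22, so C* = 115.
From dR/dt = 0: 1.27(1 - R*/757) = 0.00567·115, giving R* = 757·(1 - 0.512) = 370.
From dC/dt = 0: 0.00135·370 - 0.47 = 0.0046P*, so P* = 0.0292/0.0046 = 6.34.

R* ≈ 370, C* ≈ 115, P* ≈ 6.34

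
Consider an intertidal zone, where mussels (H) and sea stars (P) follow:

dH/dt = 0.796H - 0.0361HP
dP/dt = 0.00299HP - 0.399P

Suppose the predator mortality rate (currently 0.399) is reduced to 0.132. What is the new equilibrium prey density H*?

H* ≈ 44.1

At the interior fixed point, setting dP/dt = 0 with P > 0 fixes H* = (predator death rate)/(HP coefficient) — independent of the other coefficients.
With the change, H* = 0.132/0.00299 = 44.1; it falls from 133.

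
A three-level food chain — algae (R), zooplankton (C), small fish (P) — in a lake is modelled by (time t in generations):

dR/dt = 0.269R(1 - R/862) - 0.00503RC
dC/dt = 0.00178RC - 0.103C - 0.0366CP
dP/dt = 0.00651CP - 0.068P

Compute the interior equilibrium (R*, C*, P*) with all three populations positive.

From dP/dt = 0: 0.00651C* = 0.068, so C* = 10.4.
From dR/dt = 0: 0.269(1 - R*/862) = 0.00503·10.4, giving R* = 862·(1 - 0.195) = 694.
From dC/dt = 0: 0.00178·694 - 0.103 = 0.0366P*, so P* = 1.13/0.0366 = 30.9.

R* ≈ 694, C* ≈ 10.4, P* ≈ 30.9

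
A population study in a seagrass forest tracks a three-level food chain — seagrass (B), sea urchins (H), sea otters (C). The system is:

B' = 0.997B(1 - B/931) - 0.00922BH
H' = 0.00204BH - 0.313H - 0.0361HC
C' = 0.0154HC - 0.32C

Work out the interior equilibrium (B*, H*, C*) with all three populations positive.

B* ≈ 752, H* ≈ 20.8, C* ≈ 33.8

From dC/dt = 0: 0.0154H* = 0.32, so H* = 20.8.
From dB/dt = 0: 0.997(1 - B*/931) = 0.00922·20.8, giving B* = 931·(1 - 0.192) = 752.
From dH/dt = 0: 0.00204·752 - 0.313 = 0.0361C*, so C* = 1.22/0.0361 = 33.8.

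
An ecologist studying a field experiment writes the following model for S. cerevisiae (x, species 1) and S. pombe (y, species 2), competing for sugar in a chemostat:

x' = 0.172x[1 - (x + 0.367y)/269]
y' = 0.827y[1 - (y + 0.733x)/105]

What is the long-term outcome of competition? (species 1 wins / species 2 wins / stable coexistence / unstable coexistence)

Compare the nullcline intercepts: K1/α12 = 269/0.367 = 733 > K2 = 105; K2/α21 = 105/0.733 = 143 < K1 = 269.
Since the inequalities point opposite ways, species 1 can invade but species 2 cannot.

species 1 excludes species 2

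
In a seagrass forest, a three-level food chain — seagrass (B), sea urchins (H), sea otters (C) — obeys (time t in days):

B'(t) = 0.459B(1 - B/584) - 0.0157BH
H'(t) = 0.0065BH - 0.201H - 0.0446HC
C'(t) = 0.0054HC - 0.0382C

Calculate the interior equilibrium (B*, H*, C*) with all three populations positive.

B* ≈ 443, H* ≈ 7.07, C* ≈ 60

From dC/dt = 0: 0.0054H* = 0.0382, so H* = 7.07.
From dB/dt = 0: 0.459(1 - B*/584) = 0.0157·7.07, giving B* = 584·(1 - 0.242) = 443.
From dH/dt = 0: 0.0065·443 - 0.201 = 0.0446C*, so C* = 2.68/0.0446 = 60.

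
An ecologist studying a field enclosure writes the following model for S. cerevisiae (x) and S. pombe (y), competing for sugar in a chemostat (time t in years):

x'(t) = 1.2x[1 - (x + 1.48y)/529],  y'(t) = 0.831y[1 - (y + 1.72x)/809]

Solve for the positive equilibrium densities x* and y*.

x* ≈ 432, y* ≈ 65.3

Setting both brackets to zero gives the nullclines x + 1.48y = 529 and 1.72x + y = 809.
Substituting y = 809 - 1.72x into the first: x(1 - 1.48·1.72) = 529 - 1.48·809.
So x* = -668/-1.55 = 432, and then y* = 809 - 1.72·432 = 65.3.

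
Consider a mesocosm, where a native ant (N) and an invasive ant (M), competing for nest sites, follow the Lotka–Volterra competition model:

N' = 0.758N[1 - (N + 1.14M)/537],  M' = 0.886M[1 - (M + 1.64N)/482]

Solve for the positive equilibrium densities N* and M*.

Setting both brackets to zero gives the nullclines N + 1.14M = 537 and 1.64N + M = 482.
Substituting M = 482 - 1.64N into the first: N(1 - 1.14·1.64) = 537 - 1.14·482.
So N* = -12.5/-0.87 = 14.4, and then M* = 482 - 1.64·14.4 = 458.

N* ≈ 14.4, M* ≈ 458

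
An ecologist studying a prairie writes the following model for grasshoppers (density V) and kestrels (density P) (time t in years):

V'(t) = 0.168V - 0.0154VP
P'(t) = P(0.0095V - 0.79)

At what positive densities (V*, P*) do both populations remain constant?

Set dP/dt = 0 with P > 0: 0.0095V - 0.79 = 0, so V* = 0.79/0.0095 = 83.2.
Set dV/dt = 0 with V > 0: 0.168 - 0.0154P = 0, so P* = 0.168/0.0154 = 10.9.

V* ≈ 83.2, P* ≈ 10.9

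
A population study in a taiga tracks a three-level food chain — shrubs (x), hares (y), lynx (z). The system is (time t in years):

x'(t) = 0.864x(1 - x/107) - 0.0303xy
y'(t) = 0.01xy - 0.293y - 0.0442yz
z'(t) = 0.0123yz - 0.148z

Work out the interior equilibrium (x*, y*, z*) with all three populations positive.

From dz/dt = 0: 0.0123y* = 0.148, so y* = 12.
From dx/dt = 0: 0.864(1 - x*/107) = 0.0303·12, giving x* = 107·(1 - 0.422) = 61.8.
From dy/dt = 0: 0.01·61.8 - 0.293 = 0.0442z*, so z* = 0.325/0.0442 = 7.36.

x* ≈ 61.8, y* ≈ 12, z* ≈ 7.36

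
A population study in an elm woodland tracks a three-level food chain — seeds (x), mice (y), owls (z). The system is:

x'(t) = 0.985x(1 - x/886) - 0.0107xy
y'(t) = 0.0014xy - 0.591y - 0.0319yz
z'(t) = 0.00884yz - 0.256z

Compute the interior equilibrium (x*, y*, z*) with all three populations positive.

x* ≈ 607, y* ≈ 29, z* ≈ 8.13

From dz/dt = 0: 0.00884y* = 0.256, so y* = 29.
From dx/dt = 0: 0.985(1 - x*/886) = 0.0107·29, giving x* = 886·(1 - 0.315) = 607.
From dy/dt = 0: 0.0014·607 - 0.591 = 0.0319z*, so z* = 0.259/0.0319 = 8.13.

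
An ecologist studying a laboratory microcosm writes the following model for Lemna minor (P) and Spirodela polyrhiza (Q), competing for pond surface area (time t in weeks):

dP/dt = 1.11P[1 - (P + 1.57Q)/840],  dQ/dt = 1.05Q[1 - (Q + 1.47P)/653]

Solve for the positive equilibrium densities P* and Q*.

P* ≈ 142, Q* ≈ 445

Setting both brackets to zero gives the nullclines P + 1.57Q = 840 and 1.47P + Q = 653.
Substituting Q = 653 - 1.47P into the first: P(1 - 1.57·1.47) = 840 - 1.57·653.
So P* = -185/-1.31 = 142, and then Q* = 653 - 1.47·142 = 445.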